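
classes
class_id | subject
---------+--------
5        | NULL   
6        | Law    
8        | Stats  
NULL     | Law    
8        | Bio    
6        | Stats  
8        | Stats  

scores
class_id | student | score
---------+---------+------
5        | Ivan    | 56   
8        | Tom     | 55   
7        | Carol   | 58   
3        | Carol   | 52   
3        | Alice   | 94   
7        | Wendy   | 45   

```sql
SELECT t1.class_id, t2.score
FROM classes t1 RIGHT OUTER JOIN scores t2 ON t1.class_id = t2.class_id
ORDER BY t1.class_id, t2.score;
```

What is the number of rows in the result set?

8

RIGHT JOIN keeps every row from `scores`; unmatched rows get NULL for `classes`'s columns.
Matching on t1.class_id = t2.class_id. A NULL in a compared column never satisfies the condition.
- t1 row (class_id=5): matches 1 t2 row(s) → 1 output row(s).
- t1 row (class_id=6): no match.
- t1 row (class_id=8): matches 1 t2 row(s) → 1 output row(s).
- t1 row (class_id=NULL): no match.
- t1 row (class_id=8): matches 1 t2 row(s) → 1 output row(s).
- t1 row (class_id=6): no match.
- t1 row (class_id=8): matches 1 t2 row(s) → 1 output row(s).
- plus 4 unmatched t2 row(s), each kept with NULL t1 columns.
Total: 4 matched + 4 padded = 8 rows.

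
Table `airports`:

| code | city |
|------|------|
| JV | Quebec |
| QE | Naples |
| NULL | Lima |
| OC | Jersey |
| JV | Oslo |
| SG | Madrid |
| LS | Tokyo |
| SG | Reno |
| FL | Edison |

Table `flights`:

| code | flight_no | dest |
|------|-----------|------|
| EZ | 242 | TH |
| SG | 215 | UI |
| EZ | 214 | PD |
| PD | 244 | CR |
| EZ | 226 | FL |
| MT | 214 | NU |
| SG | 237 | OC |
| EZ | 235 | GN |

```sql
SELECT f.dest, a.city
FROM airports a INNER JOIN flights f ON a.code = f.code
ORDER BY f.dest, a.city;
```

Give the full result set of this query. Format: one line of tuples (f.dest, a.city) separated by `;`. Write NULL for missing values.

INNER JOIN keeps only pairs where the ON condition holds.
Matching on a.code = f.code. A NULL in a compared column never satisfies the condition.
- a row (code=JV): no match → dropped.
- a row (code=QE): no match → dropped.
- a row (code=NULL): no match → dropped.
- a row (code=OC): no match → dropped.
- a row (code=JV): no match → dropped.
- a row (code=SG): matches 2 f row(s) → 2 output row(s).
- a row (code=LS): no match → dropped.
- a row (code=SG): matches 2 f row(s) → 2 output row(s).
- a row (code=FL): no match → dropped.
After projecting and ordering:
f.dest | a.city
OC | Madrid
OC | Reno
UI | Madrid
UI | Reno

(OC, Madrid); (OC, Reno); (UI, Madrid); (UI, Reno)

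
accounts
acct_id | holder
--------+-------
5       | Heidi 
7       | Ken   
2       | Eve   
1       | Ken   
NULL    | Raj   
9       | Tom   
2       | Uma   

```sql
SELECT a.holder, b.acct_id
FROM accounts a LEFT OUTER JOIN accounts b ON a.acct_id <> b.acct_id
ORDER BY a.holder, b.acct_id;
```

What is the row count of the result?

LEFT JOIN keeps every row from `accounts a`; unmatched rows get NULL for `accounts b`'s columns.
Matching on a.acct_id <> b.acct_id. A NULL in a compared column never satisfies the condition.
Matched pairs: 28; unmatched a rows kept: 1.
Total: 28 matched + 1 padded = 29 rows.

29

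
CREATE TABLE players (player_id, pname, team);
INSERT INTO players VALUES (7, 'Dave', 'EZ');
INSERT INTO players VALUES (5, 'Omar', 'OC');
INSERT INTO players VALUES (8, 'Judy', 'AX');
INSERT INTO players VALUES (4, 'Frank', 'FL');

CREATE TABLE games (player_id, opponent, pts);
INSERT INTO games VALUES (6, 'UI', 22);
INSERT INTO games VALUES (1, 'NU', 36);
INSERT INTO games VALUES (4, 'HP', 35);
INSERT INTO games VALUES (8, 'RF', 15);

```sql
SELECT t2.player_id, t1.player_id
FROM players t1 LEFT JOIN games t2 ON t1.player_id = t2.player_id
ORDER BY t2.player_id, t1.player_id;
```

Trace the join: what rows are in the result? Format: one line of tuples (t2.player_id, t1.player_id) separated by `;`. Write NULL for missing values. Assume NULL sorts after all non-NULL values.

LEFT JOIN keeps every row from `players`; unmatched rows get NULL for `games`'s columns.
Matching on t1.player_id = t2.player_id.
- t1 row (player_id=7): no match → kept, t2 columns NULL.
- t1 row (player_id=5): no match → kept, t2 columns NULL.
- t1 row (player_id=8): matches 1 t2 row(s) → 1 output row(s).
- t1 row (player_id=4): matches 1 t2 row(s) → 1 output row(s).
After projecting and ordering:
t2.player_id | t1.player_id
4 | 4
8 | 8
NULL | 5
NULL | 7

(4, 4); (8, 8); (NULL, 5); (NULL, 7)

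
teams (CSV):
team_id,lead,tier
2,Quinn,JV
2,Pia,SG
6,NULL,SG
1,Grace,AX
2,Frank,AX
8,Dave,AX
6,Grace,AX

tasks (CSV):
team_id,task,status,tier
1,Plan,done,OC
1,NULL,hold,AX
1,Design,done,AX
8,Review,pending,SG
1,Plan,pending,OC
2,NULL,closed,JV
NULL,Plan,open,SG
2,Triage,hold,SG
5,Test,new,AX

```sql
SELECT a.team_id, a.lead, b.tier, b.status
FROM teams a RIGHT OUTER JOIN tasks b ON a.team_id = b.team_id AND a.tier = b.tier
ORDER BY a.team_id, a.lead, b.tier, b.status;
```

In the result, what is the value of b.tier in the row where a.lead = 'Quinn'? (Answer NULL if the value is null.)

RIGHT JOIN keeps every row from `tasks`; unmatched rows get NULL for `teams`'s columns.
Matching on a.team_id = b.team_id AND a.tier = b.tier. A NULL in a compared column never satisfies the condition.
- a (team_id=2, tier=JV) pairs with 1 row(s) of b.
- a (team_id=2, tier=SG) pairs with 1 row(s) of b.
- a (team_id=6, tier=SG) has no partner in b.
- a (team_id=1, tier=AX) pairs with 2 row(s) of b.
- a (team_id=2, tier=AX) has no partner in b.
- a (team_id=8, tier=AX) has no partner in b.
- a (team_id=6, tier=AX) has no partner in b.
- plus 5 unmatched b row(s), each kept with NULL a columns.

JV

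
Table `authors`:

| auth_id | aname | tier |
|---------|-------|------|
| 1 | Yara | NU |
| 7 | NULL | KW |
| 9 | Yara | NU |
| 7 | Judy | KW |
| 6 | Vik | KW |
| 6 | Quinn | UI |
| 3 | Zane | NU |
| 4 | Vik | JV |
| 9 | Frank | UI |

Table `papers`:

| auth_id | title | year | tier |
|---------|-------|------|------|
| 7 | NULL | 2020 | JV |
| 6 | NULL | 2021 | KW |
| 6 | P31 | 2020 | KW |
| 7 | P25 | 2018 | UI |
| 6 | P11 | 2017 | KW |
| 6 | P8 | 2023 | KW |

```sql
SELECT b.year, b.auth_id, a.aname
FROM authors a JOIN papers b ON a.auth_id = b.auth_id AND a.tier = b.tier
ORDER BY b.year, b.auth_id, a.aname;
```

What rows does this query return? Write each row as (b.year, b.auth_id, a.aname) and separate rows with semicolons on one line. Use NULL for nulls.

INNER JOIN keeps only pairs where the ON condition holds.
Matching on a.auth_id = b.auth_id AND a.tier = b.tier.
Matched pairs: 4.

(2017, 6, Vik); (2020, 6, Vik); (2021, 6, Vik); (2023, 6, Vik)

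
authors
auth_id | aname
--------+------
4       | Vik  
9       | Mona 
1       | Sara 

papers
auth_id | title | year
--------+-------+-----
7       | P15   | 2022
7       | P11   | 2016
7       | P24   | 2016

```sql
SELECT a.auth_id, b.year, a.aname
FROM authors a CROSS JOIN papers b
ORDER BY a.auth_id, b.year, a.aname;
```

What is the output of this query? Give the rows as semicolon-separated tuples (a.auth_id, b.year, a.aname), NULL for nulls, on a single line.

CROSS JOIN pairs every row of `authors` with every row of `papers`: 3 × 3 = 9 rows.

(1, 2016, Sara); (1, 2016, Sara); (1, 2022, Sara); (4, 2016, Vik); (4, 2016, Vik); (4, 2022, Vik); (9, 2016, Mona); (9, 2016, Mona); (9, 2022, Mona)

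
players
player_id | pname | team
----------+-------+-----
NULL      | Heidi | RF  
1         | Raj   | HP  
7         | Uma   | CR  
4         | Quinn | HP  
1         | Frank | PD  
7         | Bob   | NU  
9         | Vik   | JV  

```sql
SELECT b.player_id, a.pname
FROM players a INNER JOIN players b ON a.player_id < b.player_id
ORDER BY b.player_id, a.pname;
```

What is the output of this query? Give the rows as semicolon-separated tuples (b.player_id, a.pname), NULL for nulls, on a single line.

(4, Frank); (4, Raj); (7, Frank); (7, Frank); (7, Quinn); (7, Quinn); (7, Raj); (7, Raj); (9, Bob); (9, Frank); (9, Quinn); (9, Raj); (9, Uma)

INNER JOIN keeps only pairs where the ON condition holds.
Matching on a.player_id < b.player_id. A NULL in a compared column never satisfies the condition.
- a row (player_id=NULL): no match → dropped.
- a row (player_id=1): matches 4 b row(s) → 4 output row(s).
- a row (player_id=7): matches 1 b row(s) → 1 output row(s).
- a row (player_id=4): matches 3 b row(s) → 3 output row(s).
- a row (player_id=1): matches 4 b row(s) → 4 output row(s).
- a row (player_id=7): matches 1 b row(s) → 1 output row(s).
- a row (player_id=9): no match → dropped.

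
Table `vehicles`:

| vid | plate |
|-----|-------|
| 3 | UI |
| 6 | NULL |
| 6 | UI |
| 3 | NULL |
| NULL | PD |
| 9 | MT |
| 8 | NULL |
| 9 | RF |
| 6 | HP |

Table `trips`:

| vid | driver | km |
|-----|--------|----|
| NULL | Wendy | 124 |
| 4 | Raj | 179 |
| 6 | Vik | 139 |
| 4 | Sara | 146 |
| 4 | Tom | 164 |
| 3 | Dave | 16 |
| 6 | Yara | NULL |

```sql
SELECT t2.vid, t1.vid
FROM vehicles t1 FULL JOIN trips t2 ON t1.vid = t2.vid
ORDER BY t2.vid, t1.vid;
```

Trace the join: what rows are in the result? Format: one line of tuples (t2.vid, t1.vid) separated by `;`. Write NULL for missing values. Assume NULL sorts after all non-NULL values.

(3, 3); (3, 3); (4, NULL); (4, NULL); (4, NULL); (6, 6); (6, 6); (6, 6); (6, 6); (6, 6); (6, 6); (NULL, 8); (NULL, 9); (NULL, 9); (NULL, NULL); (NULL, NULL)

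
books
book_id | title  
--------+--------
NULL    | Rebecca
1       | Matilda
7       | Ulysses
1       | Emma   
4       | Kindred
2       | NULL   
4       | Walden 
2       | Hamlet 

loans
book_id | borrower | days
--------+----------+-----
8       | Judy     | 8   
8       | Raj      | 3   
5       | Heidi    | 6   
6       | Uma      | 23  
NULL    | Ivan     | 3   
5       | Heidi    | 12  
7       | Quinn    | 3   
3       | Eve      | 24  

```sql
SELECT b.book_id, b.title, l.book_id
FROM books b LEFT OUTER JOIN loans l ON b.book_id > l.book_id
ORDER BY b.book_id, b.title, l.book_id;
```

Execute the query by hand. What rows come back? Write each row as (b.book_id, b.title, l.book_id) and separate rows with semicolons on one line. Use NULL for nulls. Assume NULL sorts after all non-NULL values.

LEFT JOIN keeps every row from `books`; unmatched rows get NULL for `loans`'s columns.
Matching on b.book_id > l.book_id. A NULL in a compared column never satisfies the condition.
- b row (book_id=NULL): no match → kept, l columns NULL.
- b row (book_id=1): no match → kept, l columns NULL.
- b row (book_id=7): matches 4 l row(s) → 4 output row(s).
- b row (book_id=1): no match → kept, l columns NULL.
- b row (book_id=4): matches 1 l row(s) → 1 output row(s).
- b row (book_id=2): no match → kept, l columns NULL.
- b row (book_id=4): matches 1 l row(s) → 1 output row(s).
- b row (book_id=2): no match → kept, l columns NULL.

(1, Emma, NULL); (1, Matilda, NULL); (2, Hamlet, NULL); (2, NULL, NULL); (4, Kindred, 3); (4, Walden, 3); (7, Ulysses, 3); (7, Ulysses, 5); (7, Ulysses, 5); (7, Ulysses, 6); (NULL, Rebecca, NULL)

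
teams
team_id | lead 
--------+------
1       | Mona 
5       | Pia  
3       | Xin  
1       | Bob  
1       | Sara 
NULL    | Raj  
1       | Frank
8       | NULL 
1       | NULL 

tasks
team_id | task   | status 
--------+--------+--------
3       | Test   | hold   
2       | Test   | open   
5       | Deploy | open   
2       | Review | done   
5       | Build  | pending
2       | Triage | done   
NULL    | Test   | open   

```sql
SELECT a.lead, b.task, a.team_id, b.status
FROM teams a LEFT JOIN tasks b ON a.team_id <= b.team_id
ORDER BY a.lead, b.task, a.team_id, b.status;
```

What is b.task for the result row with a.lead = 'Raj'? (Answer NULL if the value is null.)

NULL

LEFT JOIN keeps every row from `teams`; unmatched rows get NULL for `tasks`'s columns.
Matching on a.team_id <= b.team_id. A NULL in a compared column never satisfies the condition.
- a[0] team_id=1 → 6 match(es) in b → 6 row(s).
- a[1] team_id=5 → 2 match(es) in b → 2 row(s).
- a[2] team_id=3 → 3 match(es) in b → 3 row(s).
- a[3] team_id=1 → 6 match(es) in b → 6 row(s).
- a[4] team_id=1 → 6 match(es) in b → 6 row(s).
- a[5] team_id=NULL → no match; kept with NULLs on the b side.
- a[6] team_id=1 → 6 match(es) in b → 6 row(s).
- a[7] team_id=8 → no match; kept with NULLs on the b side.
- a[8] team_id=1 → 6 match(es) in b → 6 row(s).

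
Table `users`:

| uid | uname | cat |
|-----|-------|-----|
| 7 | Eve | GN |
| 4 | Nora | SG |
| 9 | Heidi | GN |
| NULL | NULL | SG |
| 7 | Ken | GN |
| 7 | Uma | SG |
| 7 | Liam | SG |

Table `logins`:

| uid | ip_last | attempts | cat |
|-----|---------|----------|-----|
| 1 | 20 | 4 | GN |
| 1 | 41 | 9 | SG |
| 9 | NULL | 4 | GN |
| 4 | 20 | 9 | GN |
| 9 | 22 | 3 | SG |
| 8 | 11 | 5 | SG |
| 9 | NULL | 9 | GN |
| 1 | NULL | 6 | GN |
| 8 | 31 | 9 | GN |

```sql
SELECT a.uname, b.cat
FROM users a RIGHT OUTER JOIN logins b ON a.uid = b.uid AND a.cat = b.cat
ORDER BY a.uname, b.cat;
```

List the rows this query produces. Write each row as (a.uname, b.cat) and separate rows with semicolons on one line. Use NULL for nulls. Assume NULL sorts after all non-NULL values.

RIGHT JOIN keeps every row from `logins`; unmatched rows get NULL for `users`'s columns.
Matching on a.uid = b.uid AND a.cat = b.cat. A NULL in a compared column never satisfies the condition.
Matched pairs: 2; unmatched b rows kept: 7.

(Heidi, GN); (Heidi, GN); (NULL, GN); (NULL, GN); (NULL, GN); (NULL, GN); (NULL, SG); (NULL, SG); (NULL, SG)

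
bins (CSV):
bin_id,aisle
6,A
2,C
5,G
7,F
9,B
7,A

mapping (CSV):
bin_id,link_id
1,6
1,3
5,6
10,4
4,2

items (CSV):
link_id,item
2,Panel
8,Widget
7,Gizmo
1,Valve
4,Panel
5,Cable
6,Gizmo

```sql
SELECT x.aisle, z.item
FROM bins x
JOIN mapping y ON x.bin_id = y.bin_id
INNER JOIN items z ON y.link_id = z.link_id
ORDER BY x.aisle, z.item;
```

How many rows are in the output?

1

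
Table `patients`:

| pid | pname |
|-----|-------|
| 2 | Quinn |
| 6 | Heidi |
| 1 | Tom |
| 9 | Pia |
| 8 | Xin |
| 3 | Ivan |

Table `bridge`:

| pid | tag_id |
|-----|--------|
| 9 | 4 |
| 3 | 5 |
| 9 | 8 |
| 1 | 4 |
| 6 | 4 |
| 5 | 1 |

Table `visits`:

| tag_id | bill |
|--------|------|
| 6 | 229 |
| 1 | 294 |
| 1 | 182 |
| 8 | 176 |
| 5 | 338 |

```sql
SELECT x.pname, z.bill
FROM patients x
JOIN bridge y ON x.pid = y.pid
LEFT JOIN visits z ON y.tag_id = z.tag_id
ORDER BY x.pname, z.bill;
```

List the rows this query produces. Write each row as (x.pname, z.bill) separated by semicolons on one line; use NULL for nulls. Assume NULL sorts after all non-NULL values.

(Heidi, NULL); (Ivan, 338); (Pia, 176); (Pia, NULL); (Tom, NULL)

Step 1 — x INNER JOIN y on pid → 5 row(s).
Then LEFT JOIN `visits z` on tag_id: each of those 5 rows is kept; rows whose y.tag_id has no match in z get NULL for z's columns.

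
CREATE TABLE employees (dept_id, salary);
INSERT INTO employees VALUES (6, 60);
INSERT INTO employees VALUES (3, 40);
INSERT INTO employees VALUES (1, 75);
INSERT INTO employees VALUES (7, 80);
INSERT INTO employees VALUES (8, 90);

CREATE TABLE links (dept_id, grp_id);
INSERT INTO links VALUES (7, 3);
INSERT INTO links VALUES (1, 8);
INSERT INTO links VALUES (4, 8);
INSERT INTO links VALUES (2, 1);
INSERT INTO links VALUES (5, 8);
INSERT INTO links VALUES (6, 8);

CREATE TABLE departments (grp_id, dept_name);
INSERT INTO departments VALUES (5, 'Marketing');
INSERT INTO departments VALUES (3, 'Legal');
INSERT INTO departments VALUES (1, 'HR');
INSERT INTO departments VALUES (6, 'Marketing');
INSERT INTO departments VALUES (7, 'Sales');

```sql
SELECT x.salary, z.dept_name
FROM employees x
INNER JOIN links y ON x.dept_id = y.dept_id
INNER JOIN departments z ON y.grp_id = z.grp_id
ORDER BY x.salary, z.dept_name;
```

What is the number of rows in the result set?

1

Evaluate left to right. First `employees x INNER JOIN links y` on dept_id: 3 row(s).
Then INNER JOIN `departments z` on grp_id: keep only rows whose y.grp_id appears in z.
Result: 1 row(s).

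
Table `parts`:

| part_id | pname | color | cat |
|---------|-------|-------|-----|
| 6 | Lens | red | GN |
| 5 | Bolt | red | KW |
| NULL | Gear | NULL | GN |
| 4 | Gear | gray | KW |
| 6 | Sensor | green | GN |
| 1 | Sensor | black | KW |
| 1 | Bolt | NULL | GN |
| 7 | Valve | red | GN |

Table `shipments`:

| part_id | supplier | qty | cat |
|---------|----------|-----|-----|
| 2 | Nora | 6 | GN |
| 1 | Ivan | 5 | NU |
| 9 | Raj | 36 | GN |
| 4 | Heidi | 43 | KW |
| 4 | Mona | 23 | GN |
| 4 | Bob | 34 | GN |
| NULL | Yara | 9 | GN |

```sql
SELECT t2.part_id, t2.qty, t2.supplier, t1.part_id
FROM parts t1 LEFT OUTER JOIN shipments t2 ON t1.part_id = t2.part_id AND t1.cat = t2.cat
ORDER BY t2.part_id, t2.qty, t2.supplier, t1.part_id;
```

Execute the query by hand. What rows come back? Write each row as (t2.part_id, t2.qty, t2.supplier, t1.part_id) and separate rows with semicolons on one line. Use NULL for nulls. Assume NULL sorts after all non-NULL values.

LEFT JOIN keeps every row from `parts`; unmatched rows get NULL for `shipments`'s columns.
Matching on t1.part_id = t2.part_id AND t1.cat = t2.cat. A NULL in a compared column never satisfies the condition.
- t1[0] part_id=6, cat=GN → no match; kept with NULLs on the t2 side.
- t1[1] part_id=5, cat=KW → no match; kept with NULLs on the t2 side.
- t1[2] part_id=NULL, cat=GN → no match; kept with NULLs on the t2 side.
- t1[3] part_id=4, cat=KW → 1 match(es) in t2 → 1 row(s).
- t1[4] part_id=6, cat=GN → no match; kept with NULLs on the t2 side.
- t1[5] part_id=1, cat=KW → no match; kept with NULLs on the t2 side.
- t1[6] part_id=1, cat=GN → no match; kept with NULLs on the t2 side.
- t1[7] part_id=7, cat=GN → no match; kept with NULLs on the t2 side.
After projecting and ordering:
t2.part_id | t2.qty | t2.supplier | t1.part_id
4 | 43 | Heidi | 4
NULL | NULL | NULL | 1
NULL | NULL | NULL | 1
NULL | NULL | NULL | 5
NULL | NULL | NULL | 6
NULL | NULL | NULL | 6
NULL | NULL | NULL | 7
NULL | NULL | NULL | NULL

(4, 43, Heidi, 4); (NULL, NULL, NULL, 1); (NULL, NULL, NULL, 1); (NULL, NULL, NULL, 5); (NULL, NULL, NULL, 6); (NULL, NULL, NULL, 6); (NULL, NULL, NULL, 7); (NULL, NULL, NULL, NULL)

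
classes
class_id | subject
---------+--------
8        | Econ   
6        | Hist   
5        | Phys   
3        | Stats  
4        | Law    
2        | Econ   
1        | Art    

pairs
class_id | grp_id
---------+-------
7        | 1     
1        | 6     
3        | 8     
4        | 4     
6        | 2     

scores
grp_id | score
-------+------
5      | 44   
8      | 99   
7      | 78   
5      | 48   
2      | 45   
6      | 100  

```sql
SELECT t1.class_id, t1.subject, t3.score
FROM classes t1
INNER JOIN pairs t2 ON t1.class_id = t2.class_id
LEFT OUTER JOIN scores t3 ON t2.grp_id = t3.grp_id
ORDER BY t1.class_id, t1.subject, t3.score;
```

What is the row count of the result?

4

Step 1 — t1 INNER JOIN t2 on class_id → 4 row(s).
Then LEFT JOIN `scores t3` on grp_id: each of those 4 rows is kept; rows whose t2.grp_id has no match in t3 get NULL for t3's columns.
Result: 4 row(s).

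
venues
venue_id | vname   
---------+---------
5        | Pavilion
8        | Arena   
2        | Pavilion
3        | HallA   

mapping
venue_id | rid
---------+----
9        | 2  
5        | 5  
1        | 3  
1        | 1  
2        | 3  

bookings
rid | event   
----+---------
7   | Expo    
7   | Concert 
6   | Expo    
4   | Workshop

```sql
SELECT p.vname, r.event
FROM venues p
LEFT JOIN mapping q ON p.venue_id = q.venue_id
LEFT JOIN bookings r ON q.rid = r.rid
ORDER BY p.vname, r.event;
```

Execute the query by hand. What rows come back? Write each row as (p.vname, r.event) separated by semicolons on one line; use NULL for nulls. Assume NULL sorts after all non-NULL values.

(Arena, NULL); (HallA, NULL); (Pavilion, NULL); (Pavilion, NULL)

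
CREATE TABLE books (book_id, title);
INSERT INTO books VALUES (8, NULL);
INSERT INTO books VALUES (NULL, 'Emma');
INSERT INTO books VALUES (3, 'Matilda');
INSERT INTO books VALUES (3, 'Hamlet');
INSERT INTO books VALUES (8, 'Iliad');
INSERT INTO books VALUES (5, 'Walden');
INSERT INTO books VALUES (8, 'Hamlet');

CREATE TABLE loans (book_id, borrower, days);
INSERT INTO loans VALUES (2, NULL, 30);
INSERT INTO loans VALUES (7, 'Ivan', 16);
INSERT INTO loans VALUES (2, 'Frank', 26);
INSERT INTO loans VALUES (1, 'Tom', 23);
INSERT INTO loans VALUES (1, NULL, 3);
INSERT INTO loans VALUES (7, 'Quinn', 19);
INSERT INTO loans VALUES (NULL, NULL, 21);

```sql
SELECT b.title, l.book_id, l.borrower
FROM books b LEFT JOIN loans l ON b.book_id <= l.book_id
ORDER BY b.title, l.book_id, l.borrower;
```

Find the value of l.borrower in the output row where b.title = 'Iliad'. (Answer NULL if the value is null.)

NULL

LEFT JOIN keeps every row from `books`; unmatched rows get NULL for `loans`'s columns.
Matching on b.book_id <= l.book_id. A NULL in a compared column never satisfies the condition.
Matched pairs: 6; unmatched b rows kept: 4.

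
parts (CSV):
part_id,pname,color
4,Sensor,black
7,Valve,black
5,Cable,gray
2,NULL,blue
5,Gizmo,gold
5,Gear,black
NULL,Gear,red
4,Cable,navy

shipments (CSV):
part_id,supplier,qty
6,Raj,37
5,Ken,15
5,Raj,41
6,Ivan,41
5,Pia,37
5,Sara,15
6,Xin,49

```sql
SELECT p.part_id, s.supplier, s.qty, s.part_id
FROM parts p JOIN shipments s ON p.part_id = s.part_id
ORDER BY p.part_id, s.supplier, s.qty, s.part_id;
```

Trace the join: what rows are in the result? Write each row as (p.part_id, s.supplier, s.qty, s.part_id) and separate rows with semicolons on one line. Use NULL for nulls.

INNER JOIN keeps only pairs where the ON condition holds.
Matching on p.part_id = s.part_id. A NULL in a compared column never satisfies the condition.
- p row (part_id=4): no match → dropped.
- p row (part_id=7): no match → dropped.
- p row (part_id=5): matches 4 s row(s) → 4 output row(s).
- p row (part_id=2): no match → dropped.
- p row (part_id=5): matches 4 s row(s) → 4 output row(s).
- p row (part_id=5): matches 4 s row(s) → 4 output row(s).
- p row (part_id=NULL): no match → dropped.
- p row (part_id=4): no match → dropped.

(5, Ken, 15, 5); (5, Ken, 15, 5); (5, Ken, 15, 5); (5, Pia, 37, 5); (5, Pia, 37, 5); (5, Pia, 37, 5); (5, Raj, 41, 5); (5, Raj, 41, 5); (5, Raj, 41, 5); (5, Sara, 15, 5); (5, Sara, 15, 5); (5, Sara, 15, 5)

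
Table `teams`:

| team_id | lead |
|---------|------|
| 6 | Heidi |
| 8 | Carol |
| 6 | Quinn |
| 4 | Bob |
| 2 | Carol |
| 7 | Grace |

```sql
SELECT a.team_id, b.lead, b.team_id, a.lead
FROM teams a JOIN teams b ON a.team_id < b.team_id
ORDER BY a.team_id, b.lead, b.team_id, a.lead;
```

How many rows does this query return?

14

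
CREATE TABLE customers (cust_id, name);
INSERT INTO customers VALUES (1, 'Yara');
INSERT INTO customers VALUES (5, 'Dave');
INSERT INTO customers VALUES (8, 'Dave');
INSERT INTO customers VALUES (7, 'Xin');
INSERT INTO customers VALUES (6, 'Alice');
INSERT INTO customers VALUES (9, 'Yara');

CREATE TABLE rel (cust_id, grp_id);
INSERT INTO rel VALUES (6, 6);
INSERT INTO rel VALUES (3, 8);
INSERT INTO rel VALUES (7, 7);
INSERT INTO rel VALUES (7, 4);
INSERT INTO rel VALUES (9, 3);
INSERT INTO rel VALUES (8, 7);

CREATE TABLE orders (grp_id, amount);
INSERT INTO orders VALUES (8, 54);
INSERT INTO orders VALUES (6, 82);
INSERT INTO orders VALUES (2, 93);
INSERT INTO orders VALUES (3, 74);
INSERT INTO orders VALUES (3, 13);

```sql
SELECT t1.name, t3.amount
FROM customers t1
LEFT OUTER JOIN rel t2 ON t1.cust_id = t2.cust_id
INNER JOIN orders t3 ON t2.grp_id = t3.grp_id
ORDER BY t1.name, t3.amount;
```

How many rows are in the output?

Joins associate left-to-right: customers LEFT JOIN rel on cust_id gives 7 intermediate row(s).
Then INNER JOIN `orders t3` on grp_id: keep only rows whose t2.grp_id appears in t3.
Result: 3 row(s).

3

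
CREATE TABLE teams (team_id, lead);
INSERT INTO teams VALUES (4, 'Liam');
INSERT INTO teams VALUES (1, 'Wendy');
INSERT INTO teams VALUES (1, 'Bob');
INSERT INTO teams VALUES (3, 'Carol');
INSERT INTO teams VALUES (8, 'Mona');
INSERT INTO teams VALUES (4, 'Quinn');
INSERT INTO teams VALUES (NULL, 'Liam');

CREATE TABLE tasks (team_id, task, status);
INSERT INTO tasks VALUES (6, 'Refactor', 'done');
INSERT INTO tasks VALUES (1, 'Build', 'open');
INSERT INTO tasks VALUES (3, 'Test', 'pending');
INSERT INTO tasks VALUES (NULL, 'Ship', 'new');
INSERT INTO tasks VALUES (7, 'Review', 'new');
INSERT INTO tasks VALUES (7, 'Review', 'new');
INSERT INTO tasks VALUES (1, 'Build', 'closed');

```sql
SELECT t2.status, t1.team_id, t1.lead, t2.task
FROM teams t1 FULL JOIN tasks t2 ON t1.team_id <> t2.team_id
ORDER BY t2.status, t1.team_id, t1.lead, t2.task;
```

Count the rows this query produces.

33

FULL OUTER JOIN keeps every row from both sides; unmatched rows get NULL for the other side's columns.
Matching on t1.team_id <> t2.team_id. A NULL in a compared column never satisfies the condition.
Matched pairs: 31; unmatched t1 rows kept: 1; unmatched t2 rows kept: 1.
Total: 31 matched + 2 padded = 33 rows.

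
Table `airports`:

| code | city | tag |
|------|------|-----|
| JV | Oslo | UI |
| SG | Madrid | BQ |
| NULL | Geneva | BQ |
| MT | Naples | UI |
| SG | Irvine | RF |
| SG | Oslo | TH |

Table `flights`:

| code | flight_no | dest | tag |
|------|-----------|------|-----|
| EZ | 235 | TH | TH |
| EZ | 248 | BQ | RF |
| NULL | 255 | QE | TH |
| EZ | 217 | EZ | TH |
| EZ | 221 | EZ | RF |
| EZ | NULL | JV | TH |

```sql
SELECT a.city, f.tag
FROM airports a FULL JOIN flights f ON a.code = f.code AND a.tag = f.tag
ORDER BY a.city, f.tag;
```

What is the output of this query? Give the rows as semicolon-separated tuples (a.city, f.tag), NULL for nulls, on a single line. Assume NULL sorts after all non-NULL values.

FULL OUTER JOIN keeps every row from both sides; unmatched rows get NULL for the other side's columns.
Matching on a.code = f.code AND a.tag = f.tag. A NULL in a compared column never satisfies the condition.
- a row (code=JV, tag=UI): no match → kept, f columns NULL.
- a row (code=SG, tag=BQ): no match → kept, f columns NULL.
- a row (code=NULL, tag=BQ): no match → kept, f columns NULL.
- a row (code=MT, tag=UI): no match → kept, f columns NULL.
- a row (code=SG, tag=RF): no match → kept, f columns NULL.
- a row (code=SG, tag=TH): no match → kept, f columns NULL.
- 6 row(s) from f found no a partner → padded with NULL.

(Geneva, NULL); (Irvine, NULL); (Madrid, NULL); (Naples, NULL); (Oslo, NULL); (Oslo, NULL); (NULL, RF); (NULL, RF); (NULL, TH); (NULL, TH); (NULL, TH); (NULL, TH)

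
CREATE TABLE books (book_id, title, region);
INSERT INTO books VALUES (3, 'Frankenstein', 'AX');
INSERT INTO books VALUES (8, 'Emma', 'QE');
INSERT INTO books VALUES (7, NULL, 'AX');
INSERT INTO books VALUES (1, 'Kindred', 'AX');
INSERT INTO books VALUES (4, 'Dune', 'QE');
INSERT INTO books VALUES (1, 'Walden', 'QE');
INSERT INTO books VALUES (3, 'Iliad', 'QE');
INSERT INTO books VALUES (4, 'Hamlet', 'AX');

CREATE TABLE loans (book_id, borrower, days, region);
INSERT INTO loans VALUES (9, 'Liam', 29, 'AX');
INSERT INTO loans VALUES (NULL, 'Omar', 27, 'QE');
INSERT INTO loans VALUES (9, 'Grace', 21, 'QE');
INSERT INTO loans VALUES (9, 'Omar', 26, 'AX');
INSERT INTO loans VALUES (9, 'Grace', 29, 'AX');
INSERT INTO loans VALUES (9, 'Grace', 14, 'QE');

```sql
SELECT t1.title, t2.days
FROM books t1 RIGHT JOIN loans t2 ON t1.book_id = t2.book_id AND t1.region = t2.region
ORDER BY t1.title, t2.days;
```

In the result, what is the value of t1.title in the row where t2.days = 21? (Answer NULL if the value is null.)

RIGHT JOIN keeps every row from `loans`; unmatched rows get NULL for `books`'s columns.
Matching on t1.book_id = t2.book_id AND t1.region = t2.region. A NULL in a compared column never satisfies the condition.
- t1 row (book_id=3, region=AX): no match.
- t1 row (book_id=8, region=QE): no match.
- t1 row (book_id=7, region=AX): no match.
- t1 row (book_id=1, region=AX): no match.
- t1 row (book_id=4, region=QE): no match.
- t1 row (book_id=1, region=QE): no match.
- t1 row (book_id=3, region=QE): no match.
- t1 row (book_id=4, region=AX): no match.
- 6 t2 row(s) had no t1 match → kept, t1 columns NULL.

NULL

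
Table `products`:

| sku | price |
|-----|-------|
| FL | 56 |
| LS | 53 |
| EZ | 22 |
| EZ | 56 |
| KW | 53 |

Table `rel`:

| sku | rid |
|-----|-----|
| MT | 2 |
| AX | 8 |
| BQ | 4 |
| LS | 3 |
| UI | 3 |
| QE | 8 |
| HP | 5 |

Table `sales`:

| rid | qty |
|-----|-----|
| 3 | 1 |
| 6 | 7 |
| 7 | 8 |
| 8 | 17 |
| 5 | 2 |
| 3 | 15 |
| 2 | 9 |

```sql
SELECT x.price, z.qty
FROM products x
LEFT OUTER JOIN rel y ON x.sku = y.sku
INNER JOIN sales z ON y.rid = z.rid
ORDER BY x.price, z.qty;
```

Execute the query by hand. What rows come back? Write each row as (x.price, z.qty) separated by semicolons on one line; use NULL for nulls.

(53, 1); (53, 15)

Evaluate left to right. First `products x LEFT JOIN rel y` on sku: 5 row(s).
Then INNER JOIN `sales z` on rid: keep only rows whose y.rid appears in z.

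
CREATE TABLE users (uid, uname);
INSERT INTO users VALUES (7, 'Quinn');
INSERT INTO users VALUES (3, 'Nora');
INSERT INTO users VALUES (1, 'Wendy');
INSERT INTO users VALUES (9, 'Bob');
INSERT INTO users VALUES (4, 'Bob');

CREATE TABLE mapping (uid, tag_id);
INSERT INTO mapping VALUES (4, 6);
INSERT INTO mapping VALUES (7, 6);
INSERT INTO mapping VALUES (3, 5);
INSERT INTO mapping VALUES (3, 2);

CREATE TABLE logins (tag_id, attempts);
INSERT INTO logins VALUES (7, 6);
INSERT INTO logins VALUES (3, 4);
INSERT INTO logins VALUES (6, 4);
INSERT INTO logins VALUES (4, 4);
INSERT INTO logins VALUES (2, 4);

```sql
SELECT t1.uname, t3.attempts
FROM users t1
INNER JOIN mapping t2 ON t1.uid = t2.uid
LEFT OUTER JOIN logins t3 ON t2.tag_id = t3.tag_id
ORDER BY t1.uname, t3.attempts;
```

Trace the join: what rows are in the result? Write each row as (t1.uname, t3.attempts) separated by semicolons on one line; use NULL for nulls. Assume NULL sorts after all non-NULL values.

(Bob, 4); (Nora, 4); (Nora, NULL); (Quinn, 4)

Joins associate left-to-right: users INNER JOIN mapping on uid gives 4 intermediate row(s).
Then LEFT JOIN `logins t3` on tag_id: each of those 4 rows is kept; rows whose t2.tag_id has no match in t3 get NULL for t3's columns.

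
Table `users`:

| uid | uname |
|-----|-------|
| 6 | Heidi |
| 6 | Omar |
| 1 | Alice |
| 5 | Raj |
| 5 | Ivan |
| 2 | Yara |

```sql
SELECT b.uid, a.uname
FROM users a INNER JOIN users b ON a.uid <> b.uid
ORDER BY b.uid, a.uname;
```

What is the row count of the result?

26

INNER JOIN keeps only pairs where the ON condition holds.
Matching on a.uid <> b.uid.
Matched pairs: 26.
Total: 26 rows.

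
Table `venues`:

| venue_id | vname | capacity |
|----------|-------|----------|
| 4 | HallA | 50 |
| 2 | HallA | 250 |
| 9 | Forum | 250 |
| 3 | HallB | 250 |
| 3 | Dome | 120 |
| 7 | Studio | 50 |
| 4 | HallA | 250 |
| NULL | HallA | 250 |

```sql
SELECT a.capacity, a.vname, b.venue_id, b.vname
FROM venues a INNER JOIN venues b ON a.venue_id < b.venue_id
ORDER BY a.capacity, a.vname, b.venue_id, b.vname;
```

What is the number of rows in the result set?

19

INNER JOIN keeps only pairs where the ON condition holds.
Matching on a.venue_id < b.venue_id. A NULL in a compared column never satisfies the condition.
Matched pairs: 19.
Total: 19 rows.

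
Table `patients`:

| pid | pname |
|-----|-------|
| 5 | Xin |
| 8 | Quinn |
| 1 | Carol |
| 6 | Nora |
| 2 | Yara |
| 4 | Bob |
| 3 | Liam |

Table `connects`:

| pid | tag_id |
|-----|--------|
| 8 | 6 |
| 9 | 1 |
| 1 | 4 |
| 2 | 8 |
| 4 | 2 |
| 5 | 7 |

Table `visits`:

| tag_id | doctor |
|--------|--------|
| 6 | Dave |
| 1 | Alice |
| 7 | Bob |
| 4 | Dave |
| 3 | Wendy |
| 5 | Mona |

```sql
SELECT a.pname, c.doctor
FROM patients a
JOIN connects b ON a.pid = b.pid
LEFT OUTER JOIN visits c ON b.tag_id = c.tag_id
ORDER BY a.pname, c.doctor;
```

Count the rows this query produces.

5

Joins associate left-to-right: patients INNER JOIN connects on pid gives 5 intermediate row(s).
Then LEFT JOIN `visits c` on tag_id: each of those 5 rows is kept; rows whose b.tag_id has no match in c get NULL for c's columns.
Result: 5 row(s).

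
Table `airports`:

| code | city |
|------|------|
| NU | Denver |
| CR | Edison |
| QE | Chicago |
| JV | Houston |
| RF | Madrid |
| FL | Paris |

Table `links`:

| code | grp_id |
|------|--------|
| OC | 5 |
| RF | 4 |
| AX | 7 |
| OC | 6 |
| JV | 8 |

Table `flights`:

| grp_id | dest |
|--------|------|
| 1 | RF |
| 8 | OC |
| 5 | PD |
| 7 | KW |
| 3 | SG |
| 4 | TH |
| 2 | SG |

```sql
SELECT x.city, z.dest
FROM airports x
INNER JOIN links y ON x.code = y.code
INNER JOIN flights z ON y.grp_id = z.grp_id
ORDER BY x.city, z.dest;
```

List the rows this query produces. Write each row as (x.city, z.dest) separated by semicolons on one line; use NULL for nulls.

(Houston, OC); (Madrid, TH)

Evaluate left to right. First `airports x INNER JOIN links y` on code: 2 row(s).
Then INNER JOIN `flights z` on grp_id: keep only rows whose y.grp_id appears in z.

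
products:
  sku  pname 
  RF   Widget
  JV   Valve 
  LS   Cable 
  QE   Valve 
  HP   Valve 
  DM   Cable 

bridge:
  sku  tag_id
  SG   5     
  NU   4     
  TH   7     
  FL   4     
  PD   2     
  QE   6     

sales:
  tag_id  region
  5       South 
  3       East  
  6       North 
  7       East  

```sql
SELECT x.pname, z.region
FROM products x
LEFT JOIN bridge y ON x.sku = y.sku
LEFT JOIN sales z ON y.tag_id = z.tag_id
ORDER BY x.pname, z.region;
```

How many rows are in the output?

6

Joins associate left-to-right: products LEFT JOIN bridge on sku gives 6 intermediate row(s).
Then LEFT JOIN `sales z` on tag_id: each of those 6 rows is kept; rows whose y.tag_id has no match in z get NULL for z's columns.
Result: 6 row(s).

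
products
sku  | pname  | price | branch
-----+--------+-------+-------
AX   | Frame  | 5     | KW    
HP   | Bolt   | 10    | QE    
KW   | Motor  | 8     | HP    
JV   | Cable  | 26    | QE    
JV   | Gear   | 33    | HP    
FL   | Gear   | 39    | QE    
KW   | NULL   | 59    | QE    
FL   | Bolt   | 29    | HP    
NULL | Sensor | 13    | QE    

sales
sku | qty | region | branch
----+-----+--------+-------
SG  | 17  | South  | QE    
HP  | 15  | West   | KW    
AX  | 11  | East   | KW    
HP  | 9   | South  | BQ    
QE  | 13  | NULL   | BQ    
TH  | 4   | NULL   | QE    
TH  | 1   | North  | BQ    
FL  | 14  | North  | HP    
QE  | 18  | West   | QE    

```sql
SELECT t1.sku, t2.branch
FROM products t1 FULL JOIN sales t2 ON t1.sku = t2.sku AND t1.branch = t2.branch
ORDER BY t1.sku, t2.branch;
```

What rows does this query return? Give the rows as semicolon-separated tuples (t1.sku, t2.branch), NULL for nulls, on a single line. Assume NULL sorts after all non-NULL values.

FULL OUTER JOIN keeps every row from both sides; unmatched rows get NULL for the other side's columns.
Matching on t1.sku = t2.sku AND t1.branch = t2.branch. A NULL in a compared column never satisfies the condition.
Matched pairs: 2; unmatched t1 rows kept: 7; unmatched t2 rows kept: 7.

(AX, KW); (FL, HP); (FL, NULL); (HP, NULL); (JV, NULL); (JV, NULL); (KW, NULL); (KW, NULL); (NULL, BQ); (NULL, BQ); (NULL, BQ); (NULL, KW); (NULL, QE); (NULL, QE); (NULL, QE); (NULL, NULL)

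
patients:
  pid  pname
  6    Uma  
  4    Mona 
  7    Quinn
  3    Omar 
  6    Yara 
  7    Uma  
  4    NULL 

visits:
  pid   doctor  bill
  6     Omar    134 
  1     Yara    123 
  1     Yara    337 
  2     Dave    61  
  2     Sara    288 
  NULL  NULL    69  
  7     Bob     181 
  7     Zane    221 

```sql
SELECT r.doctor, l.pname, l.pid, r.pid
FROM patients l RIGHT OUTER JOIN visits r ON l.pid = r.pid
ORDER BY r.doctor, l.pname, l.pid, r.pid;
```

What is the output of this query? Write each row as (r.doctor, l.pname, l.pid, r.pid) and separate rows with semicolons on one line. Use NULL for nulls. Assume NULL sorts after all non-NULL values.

(Bob, Quinn, 7, 7); (Bob, Uma, 7, 7); (Dave, NULL, NULL, 2); (Omar, Uma, 6, 6); (Omar, Yara, 6, 6); (Sara, NULL, NULL, 2); (Yara, NULL, NULL, 1); (Yara, NULL, NULL, 1); (Zane, Quinn, 7, 7); (Zane, Uma, 7, 7); (NULL, NULL, NULL, NULL)

RIGHT JOIN keeps every row from `visits`; unmatched rows get NULL for `patients`'s columns.
Matching on l.pid = r.pid. A NULL in a compared column never satisfies the condition.
Matched pairs: 6; unmatched r rows kept: 5.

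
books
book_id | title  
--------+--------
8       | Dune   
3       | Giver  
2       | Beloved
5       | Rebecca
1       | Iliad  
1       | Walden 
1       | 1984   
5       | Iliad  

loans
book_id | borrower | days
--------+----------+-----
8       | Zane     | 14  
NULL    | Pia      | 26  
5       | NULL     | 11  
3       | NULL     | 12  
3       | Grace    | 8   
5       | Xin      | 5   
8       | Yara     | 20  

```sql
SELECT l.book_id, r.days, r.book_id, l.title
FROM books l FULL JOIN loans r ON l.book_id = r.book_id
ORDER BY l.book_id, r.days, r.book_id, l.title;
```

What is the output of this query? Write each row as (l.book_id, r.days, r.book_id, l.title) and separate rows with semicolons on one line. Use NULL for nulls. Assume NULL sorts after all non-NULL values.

(1, NULL, NULL, 1984); (1, NULL, NULL, Iliad); (1, NULL, NULL, Walden); (2, NULL, NULL, Beloved); (3, 8, 3, Giver); (3, 12, 3, Giver); (5, 5, 5, Iliad); (5, 5, 5, Rebecca); (5, 11, 5, Iliad); (5, 11, 5, Rebecca); (8, 14, 8, Dune); (8, 20, 8, Dune); (NULL, 26, NULL, NULL)

FULL OUTER JOIN keeps every row from both sides; unmatched rows get NULL for the other side's columns.
Matching on l.book_id = r.book_id. A NULL in a compared column never satisfies the condition.
- l (book_id=8) pairs with 2 row(s) of r.
- l (book_id=3) pairs with 2 row(s) of r.
- l (book_id=2) has no partner → padded with NULL.
- l (book_id=5) pairs with 2 row(s) of r.
- l (book_id=1) has no partner → padded with NULL.
- l (book_id=1) has no partner → padded with NULL.
- l (book_id=1) has no partner → padded with NULL.
- l (book_id=5) pairs with 2 row(s) of r.
- plus 1 unmatched r row(s), each kept with NULL l columns.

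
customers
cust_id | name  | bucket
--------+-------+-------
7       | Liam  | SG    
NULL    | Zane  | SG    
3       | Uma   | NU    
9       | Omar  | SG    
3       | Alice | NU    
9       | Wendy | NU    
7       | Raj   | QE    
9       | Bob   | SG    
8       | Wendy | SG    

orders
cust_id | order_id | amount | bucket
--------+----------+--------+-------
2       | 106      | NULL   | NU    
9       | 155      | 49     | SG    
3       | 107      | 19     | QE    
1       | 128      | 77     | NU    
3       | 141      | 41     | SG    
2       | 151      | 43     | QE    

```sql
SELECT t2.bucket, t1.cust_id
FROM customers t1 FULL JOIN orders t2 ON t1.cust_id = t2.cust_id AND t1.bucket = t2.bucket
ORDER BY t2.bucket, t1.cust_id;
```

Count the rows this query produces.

FULL OUTER JOIN keeps every row from both sides; unmatched rows get NULL for the other side's columns.
Matching on t1.cust_id = t2.cust_id AND t1.bucket = t2.bucket. A NULL in a compared column never satisfies the condition.
- cust_id=7, bucket=SG: no t2 row matches, row kept with t2 columns NULL.
- cust_id=NULL, bucket=SG: no t2 row matches, row kept with t2 columns NULL.
- cust_id=3, bucket=NU: no t2 row matches, row kept with t2 columns NULL.
- cust_id=9, bucket=SG: 1 matching t2 row(s), so 1 row(s) emitted.
- cust_id=3, bucket=NU: no t2 row matches, row kept with t2 columns NULL.
- cust_id=9, bucket=NU: no t2 row matches, row kept with t2 columns NULL.
- cust_id=7, bucket=QE: no t2 row matches, row kept with t2 columns NULL.
- cust_id=9, bucket=SG: 1 matching t2 row(s), so 1 row(s) emitted.
- cust_id=8, bucket=SG: no t2 row matches, row kept with t2 columns NULL.
- 5 row(s) from t2 found no t1 partner → padded with NULL.
Total: 2 matched + 12 padded = 14 rows.

14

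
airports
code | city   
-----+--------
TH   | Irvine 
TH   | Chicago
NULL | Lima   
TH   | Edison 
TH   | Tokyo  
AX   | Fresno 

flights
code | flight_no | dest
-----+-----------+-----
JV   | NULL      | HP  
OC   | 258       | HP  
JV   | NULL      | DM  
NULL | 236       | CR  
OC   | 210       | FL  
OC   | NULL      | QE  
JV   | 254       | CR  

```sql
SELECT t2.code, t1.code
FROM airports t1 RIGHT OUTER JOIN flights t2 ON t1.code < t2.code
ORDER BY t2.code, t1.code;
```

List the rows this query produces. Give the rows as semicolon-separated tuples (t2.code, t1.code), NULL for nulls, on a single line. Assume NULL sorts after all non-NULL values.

(JV, AX); (JV, AX); (JV, AX); (OC, AX); (OC, AX); (OC, AX); (NULL, NULL)

RIGHT JOIN keeps every row from `flights`; unmatched rows get NULL for `airports`'s columns.
Matching on t1.code < t2.code. A NULL in a compared column never satisfies the condition.
Matched pairs: 6; unmatched t2 rows kept: 1.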